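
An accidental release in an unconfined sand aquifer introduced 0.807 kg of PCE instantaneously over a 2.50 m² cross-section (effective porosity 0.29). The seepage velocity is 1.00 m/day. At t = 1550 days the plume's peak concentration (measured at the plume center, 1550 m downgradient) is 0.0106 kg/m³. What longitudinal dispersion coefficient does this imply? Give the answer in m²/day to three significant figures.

0.566 m²/day

At the plume center C_max = M/(n_e·A·√(4πDt)), so D = M²/(4πt·(n_e·A·C_max)²).
n_e·A·C_max = 0.29 × 2.50 × 0.0106 = 0.007685 kg/m.
D = 0.807²/(4π × 1550 × 0.007685²) = 0.566 m²/day.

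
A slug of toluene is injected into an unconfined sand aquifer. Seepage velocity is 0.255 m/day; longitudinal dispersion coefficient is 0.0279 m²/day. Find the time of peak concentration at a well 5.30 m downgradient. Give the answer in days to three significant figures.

20.4 days

For the 1D instantaneous-source solution, setting ∂C/∂t = 0 at fixed x gives v²t² + 2Dt − x² = 0, so t = (√(D² + v²x²) − D)/v².
√(D² + v²x²) = √(0.0279² + 0.255² × 5.30²) = 1.352; v² = 0.065025.
t = (1.352 − 0.0279)/0.065025 = 20.4 days (vs. the pure-advection estimate x/v = 20.8 d).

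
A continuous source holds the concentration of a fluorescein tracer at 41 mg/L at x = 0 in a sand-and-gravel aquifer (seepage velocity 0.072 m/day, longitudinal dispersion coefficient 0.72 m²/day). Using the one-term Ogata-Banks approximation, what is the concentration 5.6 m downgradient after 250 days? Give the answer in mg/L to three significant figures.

For a continuous step input, C/C₀ ≈ ½·erfc((x−vt)/(2√(Dt))).
vt = 0.072 × 250 = 18 m and 2√(Dt) = 2√(0.72 × 250) = 26.83 m.
Argument (x−vt)/(2√(Dt)) = (5.6 − 18)/26.83 = -0.4622; ½·erfc(-0.4622) = 0.7433.
C = 41 × 0.7433 = 30.5 mg/L.

30.5 mg/L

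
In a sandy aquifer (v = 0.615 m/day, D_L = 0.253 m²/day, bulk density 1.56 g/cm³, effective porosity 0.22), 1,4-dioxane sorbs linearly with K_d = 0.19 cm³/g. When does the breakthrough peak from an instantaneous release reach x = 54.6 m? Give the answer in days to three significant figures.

207 days

Retardation factor R = 1 + ρ_b·K_d/n = 1 + 1.56 × 0.19/0.22 = 2.347.
Sorption retards both mechanisms: v_R = v/R = 0.2620 m/day, D_R = D/R = 0.1078 m²/day.
Peak time from v_R²t² + 2D_R t − x² = 0: t = (√(D_R² + v_R²x²) − D_R)/v_R².
√(D_R² + v_R²x²) = √(0.1078² + 0.2620² × 54.6²) = 14.31; v_R² = 0.06864.
t = (14.31 − 0.1078)/0.06864 = 207 days.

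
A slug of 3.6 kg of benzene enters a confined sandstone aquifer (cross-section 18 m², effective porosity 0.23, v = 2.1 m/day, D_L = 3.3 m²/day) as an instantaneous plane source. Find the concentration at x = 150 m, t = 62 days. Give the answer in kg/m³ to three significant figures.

For an instantaneous plane source, C(x,t) = M/(n_e·A·√(4πDt)) · exp(−(x−vt)²/(4Dt)), with n_e·A the pore (flow) area.
Plume center vt = 2.1 × 62 = 130.2 m, so the well at 150 m is 19.8 m downgradient of the peak.
√(4πDt) = 50.71 m, giving peak height M/(n_e·A·√(4πDt)) = 3.6/(0.23 × 18 × 50.71) = 0.01715 kg/m³.
(x−vt)²/(4Dt) = (19.8)²/(4 × 3.3 × 62) = 0.4790; exp(−0.4790) = 0.6194.
C = 0.01715 × 0.6194 = 0.0106 kg/m³.

0.0106 kg/m³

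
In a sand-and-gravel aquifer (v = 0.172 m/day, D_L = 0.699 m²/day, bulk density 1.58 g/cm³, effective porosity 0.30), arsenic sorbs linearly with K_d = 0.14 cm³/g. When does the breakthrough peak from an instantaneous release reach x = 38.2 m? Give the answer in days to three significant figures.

347 days

Retardation factor R = 1 + ρ_b·K_d/n = 1 + 1.58 × 0.14/0.30 = 1.737.
Sorption retards both mechanisms: v_R = v/R = 0.09902 m/day, D_R = D/R = 0.4024 m²/day.
Peak time from v_R²t² + 2D_R t − x² = 0: t = (√(D_R² + v_R²x²) − D_R)/v_R².
√(D_R² + v_R²x²) = √(0.4024² + 0.09902² × 38.2²) = 3.804; v_R² = 0.009805.
t = (3.804 − 0.4024)/0.009805 = 347 days.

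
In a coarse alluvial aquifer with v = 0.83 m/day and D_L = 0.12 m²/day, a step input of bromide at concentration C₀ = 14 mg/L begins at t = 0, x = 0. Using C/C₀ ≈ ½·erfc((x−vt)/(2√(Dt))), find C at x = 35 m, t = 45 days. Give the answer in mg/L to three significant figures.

10.7 mg/L

For a continuous step input, C/C₀ ≈ ½·erfc((x−vt)/(2√(Dt))).
vt = 0.83 × 45 = 37.35 m and 2√(Dt) = 2√(0.12 × 45) = 4.648 m.
Argument (x−vt)/(2√(Dt)) = (35 − 37.35)/4.648 = -0.5056; ½·erfc(-0.5056) = 0.7627.
C = 14 × 0.7627 = 10.7 mg/L.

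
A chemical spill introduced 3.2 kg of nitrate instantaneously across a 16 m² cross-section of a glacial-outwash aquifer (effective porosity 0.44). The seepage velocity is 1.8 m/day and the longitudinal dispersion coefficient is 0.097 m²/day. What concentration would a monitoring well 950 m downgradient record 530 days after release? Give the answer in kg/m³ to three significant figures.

For an instantaneous plane source, C(x,t) = M/(n_e·A·√(4πDt)) · exp(−(x−vt)²/(4Dt)), with n_e·A the pore (flow) area.
Plume center vt = 1.8 × 530 = 954 m, so the well at 950 m is 4 m upgradient of the peak.
√(4πDt) = 25.42 m, giving peak height M/(n_e·A·√(4πDt)) = 3.2/(0.44 × 16 × 25.42) = 0.01788 kg/m³.
(x−vt)²/(4Dt) = (-4)²/(4 × 0.097 × 530) = 0.07781; exp(−0.07781) = 0.9251.
C = 0.01788 × 0.9251 = 0.0165 kg/m³.

0.0165 kg/m³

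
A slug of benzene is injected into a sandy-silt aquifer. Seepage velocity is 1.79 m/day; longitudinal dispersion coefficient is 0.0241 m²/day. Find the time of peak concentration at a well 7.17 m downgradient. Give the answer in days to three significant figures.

4.00 days

For the 1D instantaneous-source solution, setting ∂C/∂t = 0 at fixed x gives v²t² + 2Dt − x² = 0, so t = (√(D² + v²x²) − D)/v².
√(D² + v²x²) = √(0.0241² + 1.79² × 7.17²) = 12.83; v² = 3.2041.
t = (12.83 − 0.0241)/3.2041 = 4.00 days (vs. the pure-advection estimate x/v = 4.01 d).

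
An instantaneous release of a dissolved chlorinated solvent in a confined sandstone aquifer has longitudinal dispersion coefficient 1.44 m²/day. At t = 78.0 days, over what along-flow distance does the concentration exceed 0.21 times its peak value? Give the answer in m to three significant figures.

The plume is Gaussian with σ = √(2Dt) = √(2 × 1.44 × 78.0) = 14.99 m.
C/C_peak = exp(−Δx²/(2σ²)) = 0.21 ⇒ Δx = σ·√(−2 ln 0.21) = 14.99 × 1.767 = 26.49 m.
Width = 2Δx = 53.0 m.

53.0 m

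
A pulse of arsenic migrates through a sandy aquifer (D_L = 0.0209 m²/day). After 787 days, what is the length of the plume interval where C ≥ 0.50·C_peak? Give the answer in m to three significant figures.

13.5 m

The plume is Gaussian with σ = √(2Dt) = √(2 × 0.0209 × 787) = 5.736 m.
C/C_peak = exp(−Δx²/(2σ²)) = 0.50 ⇒ Δx = σ·√(−2 ln 0.50) = 5.736 × 1.177 = 6.751 m.
Width = 2Δx = 13.5 m.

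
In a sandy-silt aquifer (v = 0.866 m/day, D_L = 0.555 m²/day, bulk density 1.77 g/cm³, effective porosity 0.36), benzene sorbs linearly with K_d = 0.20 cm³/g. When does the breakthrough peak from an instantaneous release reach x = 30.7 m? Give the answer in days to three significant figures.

68.9 days

Retardation factor R = 1 + ρ_b·K_d/n = 1 + 1.77 × 0.20/0.36 = 1.983.
Sorption retards both mechanisms: v_R = v/R = 0.4367 m/day, D_R = D/R = 0.2799 m²/day.
Peak time from v_R²t² + 2D_R t − x² = 0: t = (√(D_R² + v_R²x²) − D_R)/v_R².
√(D_R² + v_R²x²) = √(0.2799² + 0.4367² × 30.7²) = 13.41; v_R² = 0.1907.
t = (13.41 − 0.2799)/0.1907 = 68.9 days.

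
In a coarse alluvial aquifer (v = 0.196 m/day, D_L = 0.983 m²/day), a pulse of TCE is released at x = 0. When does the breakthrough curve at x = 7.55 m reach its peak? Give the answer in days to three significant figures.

For the 1D instantaneous-source solution, setting ∂C/∂t = 0 at fixed x gives v²t² + 2Dt − x² = 0, so t = (√(D² + v²x²) − D)/v².
√(D² + v²x²) = √(0.983² + 0.196² × 7.55²) = 1.777; v² = 0.038416.
t = (1.777 − 0.983)/0.038416 = 20.7 days (vs. the pure-advection estimate x/v = 38.5 d).

20.7 days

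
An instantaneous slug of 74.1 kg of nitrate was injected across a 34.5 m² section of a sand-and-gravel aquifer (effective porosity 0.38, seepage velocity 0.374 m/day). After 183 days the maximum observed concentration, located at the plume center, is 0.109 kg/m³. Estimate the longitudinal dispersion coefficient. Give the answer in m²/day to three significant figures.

1.17 m²/day

At the plume center C_max = M/(n_e·A·√(4πDt)), so D = M²/(4πt·(n_e·A·C_max)²).
n_e·A·C_max = 0.38 × 34.5 × 0.109 = 1.429 kg/m.
D = 74.1²/(4π × 183 × 1.429²) = 1.17 m²/day.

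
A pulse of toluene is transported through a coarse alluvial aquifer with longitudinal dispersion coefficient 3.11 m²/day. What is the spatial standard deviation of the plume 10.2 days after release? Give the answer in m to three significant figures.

Dispersive spreading gives a Gaussian with σ² = 2Dt; advection only shifts the center.
σ = √(2 × 3.11 × 10.2) = 7.97 m.

7.97 m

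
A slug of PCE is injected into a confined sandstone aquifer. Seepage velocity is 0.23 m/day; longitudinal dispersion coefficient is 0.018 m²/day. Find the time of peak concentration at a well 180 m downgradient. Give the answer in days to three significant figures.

782 days

For the 1D instantaneous-source solution, setting ∂C/∂t = 0 at fixed x gives v²t² + 2Dt − x² = 0, so t = (√(D² + v²x²) − D)/v².
√(D² + v²x²) = √(0.018² + 0.23² × 180²) = 41.40; v² = 0.0529.
t = (41.40 − 0.018)/0.0529 = 782 days (vs. the pure-advection estimate x/v = 783 d).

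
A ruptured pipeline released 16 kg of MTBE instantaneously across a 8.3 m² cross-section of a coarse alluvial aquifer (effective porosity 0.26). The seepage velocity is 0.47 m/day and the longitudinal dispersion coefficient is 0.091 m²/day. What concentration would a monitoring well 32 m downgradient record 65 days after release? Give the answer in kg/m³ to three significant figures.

For an instantaneous plane source, C(x,t) = M/(n_e·A·√(4πDt)) · exp(−(x−vt)²/(4Dt)), with n_e·A the pore (flow) area.
Plume center vt = 0.47 × 65 = 30.55 m, so the well at 32 m is 1.45 m downgradient of the peak.
√(4πDt) = 8.621 m, giving peak height M/(n_e·A·√(4πDt)) = 16/(0.26 × 8.3 × 8.621) = 0.8600 kg/m³.
(x−vt)²/(4Dt) = (1.45)²/(4 × 0.091 × 65) = 0.08886; exp(−0.08886) = 0.9150.
C = 0.8600 × 0.9150 = 0.787 kg/m³.

0.787 kg/m³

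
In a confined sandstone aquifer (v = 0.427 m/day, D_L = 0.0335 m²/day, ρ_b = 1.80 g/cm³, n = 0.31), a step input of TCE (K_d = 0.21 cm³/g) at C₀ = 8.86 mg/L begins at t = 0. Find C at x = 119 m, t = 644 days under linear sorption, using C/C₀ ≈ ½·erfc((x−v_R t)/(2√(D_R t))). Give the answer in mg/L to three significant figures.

Retardation factor R = 1 + ρ_b·K_d/n = 1 + 1.80 × 0.21/0.31 = 2.219.
Sorption retards both mechanisms: v_R = v/R = 0.1924 m/day, D_R = D/R = 0.01510 m²/day.
v_R·t = 0.1924 × 644 = 123.9056 m; 2√(D_R t) = 6.237 m; argument = (119 − 123.9056)/6.237 = -0.7865.
C = C₀ × ½·erfc(-0.7865) = 8.86 × 0.8670 = 7.68 mg/L.

7.68 mg/L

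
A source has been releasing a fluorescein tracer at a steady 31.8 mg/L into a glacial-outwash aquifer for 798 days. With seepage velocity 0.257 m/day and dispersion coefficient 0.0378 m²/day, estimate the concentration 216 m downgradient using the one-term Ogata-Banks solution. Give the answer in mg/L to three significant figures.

2.54 mg/L

For a continuous step input, C/C₀ ≈ ½·erfc((x−vt)/(2√(Dt))).
vt = 0.257 × 798 = 205.086 m and 2√(Dt) = 2√(0.0378 × 798) = 10.98 m.
Argument (x−vt)/(2√(Dt)) = (216 − 205.086)/10.98 = 0.9940; ½·erfc(0.9940) = 0.07990.
C = 31.8 × 0.07990 = 2.54 mg/L.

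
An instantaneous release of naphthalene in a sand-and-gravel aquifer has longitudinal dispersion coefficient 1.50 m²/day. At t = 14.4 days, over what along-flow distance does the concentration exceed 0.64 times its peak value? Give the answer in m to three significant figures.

12.4 m

The plume is Gaussian with σ = √(2Dt) = √(2 × 1.50 × 14.4) = 6.573 m.
C/C_peak = exp(−Δx²/(2σ²)) = 0.64 ⇒ Δx = σ·√(−2 ln 0.64) = 6.573 × 0.9448 = 6.210 m.
Width = 2Δx = 12.4 m.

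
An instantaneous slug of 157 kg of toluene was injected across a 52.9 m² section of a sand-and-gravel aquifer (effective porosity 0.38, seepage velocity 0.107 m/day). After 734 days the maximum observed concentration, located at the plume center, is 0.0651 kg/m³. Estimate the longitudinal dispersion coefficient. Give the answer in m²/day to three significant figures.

1.56 m²/day

At the plume center C_max = M/(n_e·A·√(4πDt)), so D = M²/(4πt·(n_e·A·C_max)²).
n_e·A·C_max = 0.38 × 52.9 × 0.0651 = 1.309 kg/m.
D = 157²/(4π × 734 × 1.309²) = 1.56 m²/day.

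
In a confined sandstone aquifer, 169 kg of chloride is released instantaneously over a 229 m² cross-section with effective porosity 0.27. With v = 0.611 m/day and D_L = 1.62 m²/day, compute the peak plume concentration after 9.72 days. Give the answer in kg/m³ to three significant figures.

0.194 kg/m³

The peak of an instantaneous 1D plume sits at x = vt; there the Gaussian factor is 1 and C_max = M/(n_e·A·√(4πDt)), where n_e·A is the pore area the mass is dissolved in.
√(4πDt) = √(4π × 1.62 × 9.72) = 14.07 m, so C_max = 169/(0.27 × 229 × 14.07) = 0.194 kg/m³.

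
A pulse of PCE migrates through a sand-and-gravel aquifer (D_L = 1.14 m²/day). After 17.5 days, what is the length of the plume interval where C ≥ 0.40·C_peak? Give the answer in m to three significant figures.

17.1 m

The plume is Gaussian with σ = √(2Dt) = √(2 × 1.14 × 17.5) = 6.317 m.
C/C_peak = exp(−Δx²/(2σ²)) = 0.40 ⇒ Δx = σ·√(−2 ln 0.40) = 6.317 × 1.354 = 8.553 m.
Width = 2Δx = 17.1 m.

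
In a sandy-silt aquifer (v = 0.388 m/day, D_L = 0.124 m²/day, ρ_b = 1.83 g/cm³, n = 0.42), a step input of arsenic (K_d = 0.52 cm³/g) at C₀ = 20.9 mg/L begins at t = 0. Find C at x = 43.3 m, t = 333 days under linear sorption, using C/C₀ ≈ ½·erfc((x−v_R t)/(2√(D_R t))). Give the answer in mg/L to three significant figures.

Retardation factor R = 1 + ρ_b·K_d/n = 1 + 1.83 × 0.52/0.42 = 3.266.
Sorption retards both mechanisms: v_R = v/R = 0.1188 m/day, D_R = D/R = 0.03797 m²/day.
v_R·t = 0.1188 × 333 = 39.5604 m; 2√(D_R t) = 7.112 m; argument = (43.3 − 39.5604)/7.112 = 0.5258.
C = C₀ × ½·erfc(0.5258) = 20.9 × 0.2286 = 4.78 mg/L.

4.78 mg/L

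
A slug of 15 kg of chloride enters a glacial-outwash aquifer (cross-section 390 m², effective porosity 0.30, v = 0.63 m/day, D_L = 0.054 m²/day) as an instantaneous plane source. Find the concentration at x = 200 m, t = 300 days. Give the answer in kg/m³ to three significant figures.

0.00139 kg/m³

For an instantaneous plane source, C(x,t) = M/(n_e·A·√(4πDt)) · exp(−(x−vt)²/(4Dt)), with n_e·A the pore (flow) area.
Plume center vt = 0.63 × 300 = 189 m, so the well at 200 m is 11 m downgradient of the peak.
√(4πDt) = 14.27 m, giving peak height M/(n_e·A·√(4πDt)) = 15/(0.30 × 390 × 14.27) = 0.008984 kg/m³.
(x−vt)²/(4Dt) = (11)²/(4 × 0.054 × 300) = 1.867; exp(−1.867) = 0.1546.
C = 0.008984 × 0.1546 = 0.00139 kg/m³.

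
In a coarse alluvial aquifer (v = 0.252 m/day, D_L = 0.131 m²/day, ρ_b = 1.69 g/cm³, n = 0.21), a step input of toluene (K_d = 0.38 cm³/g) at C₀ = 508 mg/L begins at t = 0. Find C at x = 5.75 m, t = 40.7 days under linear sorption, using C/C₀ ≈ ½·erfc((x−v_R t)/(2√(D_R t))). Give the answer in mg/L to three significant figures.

Retardation factor R = 1 + ρ_b·K_d/n = 1 + 1.69 × 0.38/0.21 = 4.058.
Sorption retards both mechanisms: v_R = v/R = 0.06210 m/day, D_R = D/R = 0.03228 m²/day.
v_R·t = 0.06210 × 40.7 = 2.52747 m; 2√(D_R t) = 2.292 m; argument = (5.75 − 2.52747)/2.292 = 1.406.
C = C₀ × ½·erfc(1.406) = 508 × 0.02338 = 11.9 mg/L.

11.9 mg/L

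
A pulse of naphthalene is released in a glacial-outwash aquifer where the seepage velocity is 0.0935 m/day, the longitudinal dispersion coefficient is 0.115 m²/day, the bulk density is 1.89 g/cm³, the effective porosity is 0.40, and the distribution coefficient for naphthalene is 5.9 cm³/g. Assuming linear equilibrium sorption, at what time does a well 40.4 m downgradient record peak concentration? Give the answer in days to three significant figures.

12100 days

Retardation factor R = 1 + ρ_b·K_d/n = 1 + 1.89 × 5.9/0.40 = 28.88.
Sorption retards both mechanisms: v_R = v/R = 0.003238 m/day, D_R = D/R = 0.003982 m²/day.
Peak time from v_R²t² + 2D_R t − x² = 0: t = (√(D_R² + v_R²x²) − D_R)/v_R².
√(D_R² + v_R²x²) = √(0.003982² + 0.003238² × 40.4²) = 0.1309; v_R² = 1.048e-05.
t = (0.1309 − 0.003982)/1.048e-05 = 12100 days.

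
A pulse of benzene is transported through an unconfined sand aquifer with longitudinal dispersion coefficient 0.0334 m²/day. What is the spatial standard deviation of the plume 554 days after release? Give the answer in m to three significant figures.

6.08 m

Dispersive spreading gives a Gaussian with σ² = 2Dt; advection only shifts the center.
σ = √(2 × 0.0334 × 554) = 6.08 m.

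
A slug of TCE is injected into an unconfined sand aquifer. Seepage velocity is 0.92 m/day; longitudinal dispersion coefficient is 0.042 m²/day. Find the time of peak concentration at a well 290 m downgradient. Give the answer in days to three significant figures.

For the 1D instantaneous-source solution, setting ∂C/∂t = 0 at fixed x gives v²t² + 2Dt − x² = 0, so t = (√(D² + v²x²) − D)/v².
√(D² + v²x²) = √(0.042² + 0.92² × 290²) = 266.8; v² = 0.8464.
t = (266.8 − 0.042)/0.8464 = 315 days (vs. the pure-advection estimate x/v = 315 d).

315 days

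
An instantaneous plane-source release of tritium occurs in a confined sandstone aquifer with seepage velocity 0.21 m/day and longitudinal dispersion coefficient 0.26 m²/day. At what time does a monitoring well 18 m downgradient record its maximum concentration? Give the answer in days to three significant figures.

For the 1D instantaneous-source solution, setting ∂C/∂t = 0 at fixed x gives v²t² + 2Dt − x² = 0, so t = (√(D² + v²x²) − D)/v².
√(D² + v²x²) = √(0.26² + 0.21² × 18²) = 3.789; v² = 0.0441.
t = (3.789 − 0.26)/0.0441 = 80.0 days (vs. the pure-advection estimate x/v = 85.7 d).

80.0 days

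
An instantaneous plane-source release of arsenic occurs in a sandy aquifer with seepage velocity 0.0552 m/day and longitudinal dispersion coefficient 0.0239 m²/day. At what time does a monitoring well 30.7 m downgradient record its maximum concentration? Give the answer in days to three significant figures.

For the 1D instantaneous-source solution, setting ∂C/∂t = 0 at fixed x gives v²t² + 2Dt − x² = 0, so t = (√(D² + v²x²) − D)/v².
√(D² + v²x²) = √(0.0239² + 0.0552² × 30.7²) = 1.695; v² = 0.00304704.
t = (1.695 − 0.0239)/0.00304704 = 548 days (vs. the pure-advection estimate x/v = 556 d).

548 days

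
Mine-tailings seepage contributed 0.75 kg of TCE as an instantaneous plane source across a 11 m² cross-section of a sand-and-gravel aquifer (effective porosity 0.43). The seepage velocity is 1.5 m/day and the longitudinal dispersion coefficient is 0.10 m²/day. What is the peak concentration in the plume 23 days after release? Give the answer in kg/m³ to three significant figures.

The peak of an instantaneous 1D plume sits at x = vt; there the Gaussian factor is 1 and C_max = M/(n_e·A·√(4πDt)), where n_e·A is the pore area the mass is dissolved in.
√(4πDt) = √(4π × 0.10 × 23) = 5.376 m, so C_max = 0.75/(0.43 × 11 × 5.376) = 0.0295 kg/m³.

0.0295 kg/m³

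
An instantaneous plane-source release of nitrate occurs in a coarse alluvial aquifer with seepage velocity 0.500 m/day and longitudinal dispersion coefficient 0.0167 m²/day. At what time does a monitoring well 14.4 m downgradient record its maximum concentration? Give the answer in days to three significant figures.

For the 1D instantaneous-source solution, setting ∂C/∂t = 0 at fixed x gives v²t² + 2Dt − x² = 0, so t = (√(D² + v²x²) − D)/v².
√(D² + v²x²) = √(0.0167² + 0.500² × 14.4²) = 7.200; v² = 0.25.
t = (7.200 − 0.0167)/0.25 = 28.7 days (vs. the pure-advection estimate x/v = 28.8 d).

28.7 days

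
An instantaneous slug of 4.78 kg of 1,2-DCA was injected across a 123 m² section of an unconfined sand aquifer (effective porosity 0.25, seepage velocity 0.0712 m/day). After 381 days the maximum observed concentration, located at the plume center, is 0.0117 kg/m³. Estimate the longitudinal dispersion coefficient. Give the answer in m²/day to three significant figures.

0.0369 m²/day

At the plume center C_max = M/(n_e·A·√(4πDt)), so D = M²/(4πt·(n_e·A·C_max)²).
n_e·A·C_max = 0.25 × 123 × 0.0117 = 0.3598 kg/m.
D = 4.78²/(4π × 381 × 0.3598²) = 0.0369 m²/day.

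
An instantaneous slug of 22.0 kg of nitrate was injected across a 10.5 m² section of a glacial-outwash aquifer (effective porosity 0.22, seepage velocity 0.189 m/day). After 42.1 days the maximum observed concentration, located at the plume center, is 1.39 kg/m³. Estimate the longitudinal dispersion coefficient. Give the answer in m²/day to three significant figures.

At the plume center C_max = M/(n_e·A·√(4πDt)), so D = M²/(4πt·(n_e·A·C_max)²).
n_e·A·C_max = 0.22 × 10.5 × 1.39 = 3.211 kg/m.
D = 22.0²/(4π × 42.1 × 3.211²) = 0.0887 m²/day.

0.0887 m²/day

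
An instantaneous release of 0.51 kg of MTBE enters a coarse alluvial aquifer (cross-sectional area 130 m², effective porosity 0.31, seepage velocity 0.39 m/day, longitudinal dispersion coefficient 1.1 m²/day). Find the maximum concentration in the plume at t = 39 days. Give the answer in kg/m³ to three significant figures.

The peak of an instantaneous 1D plume sits at x = vt; there the Gaussian factor is 1 and C_max = M/(n_e·A·√(4πDt)), where n_e·A is the pore area the mass is dissolved in.
√(4πDt) = √(4π × 1.1 × 39) = 23.22 m, so C_max = 0.51/(0.31 × 130 × 23.22) = 0.000545 kg/m³.

0.000545 kg/m³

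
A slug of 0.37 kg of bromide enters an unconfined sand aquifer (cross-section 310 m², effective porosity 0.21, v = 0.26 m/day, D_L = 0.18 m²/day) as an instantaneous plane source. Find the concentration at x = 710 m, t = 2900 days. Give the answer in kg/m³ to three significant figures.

2.78e-05 kg/m³

For an instantaneous plane source, C(x,t) = M/(n_e·A·√(4πDt)) · exp(−(x−vt)²/(4Dt)), with n_e·A the pore (flow) area.
Plume center vt = 0.26 × 2900 = 754 m, so the well at 710 m is 44 m upgradient of the peak.
√(4πDt) = 80.99 m, giving peak height M/(n_e·A·√(4πDt)) = 0.37/(0.21 × 310 × 80.99) = 7.018e-05 kg/m³.
(x−vt)²/(4Dt) = (-44)²/(4 × 0.18 × 2900) = 0.9272; exp(−0.9272) = 0.3957.
C = 7.018e-05 × 0.3957 = 2.78e-05 kg/m³.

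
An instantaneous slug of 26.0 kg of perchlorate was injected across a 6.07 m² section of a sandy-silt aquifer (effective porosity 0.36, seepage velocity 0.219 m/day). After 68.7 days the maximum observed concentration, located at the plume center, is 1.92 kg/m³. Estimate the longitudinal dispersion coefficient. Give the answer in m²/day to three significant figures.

At the plume center C_max = M/(n_e·A·√(4πDt)), so D = M²/(4πt·(n_e·A·C_max)²).
n_e·A·C_max = 0.36 × 6.07 × 1.92 = 4.196 kg/m.
D = 26.0²/(4π × 68.7 × 4.196²) = 0.0445 m²/day.

0.0445 m²/day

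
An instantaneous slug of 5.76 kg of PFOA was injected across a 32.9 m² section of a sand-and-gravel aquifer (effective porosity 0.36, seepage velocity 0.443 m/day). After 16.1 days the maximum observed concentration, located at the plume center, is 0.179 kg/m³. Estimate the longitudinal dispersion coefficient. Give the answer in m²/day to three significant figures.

0.0365 m²/day

At the plume center C_max = M/(n_e·A·√(4πDt)), so D = M²/(4πt·(n_e·A·C_max)²).
n_e·A·C_max = 0.36 × 32.9 × 0.179 = 2.120 kg/m.
D = 5.76²/(4π × 16.1 × 2.120²) = 0.0365 m²/day.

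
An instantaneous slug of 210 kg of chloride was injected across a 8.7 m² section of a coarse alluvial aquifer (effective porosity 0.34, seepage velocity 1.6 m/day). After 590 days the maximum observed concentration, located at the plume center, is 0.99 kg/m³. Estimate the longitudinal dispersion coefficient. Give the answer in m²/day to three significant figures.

0.694 m²/day

At the plume center C_max = M/(n_e·A·√(4πDt)), so D = M²/(4πt·(n_e·A·C_max)²).
n_e·A·C_max = 0.34 × 8.7 × 0.99 = 2.928 kg/m.
D = 210²/(4π × 590 × 2.928²) = 0.694 m²/day.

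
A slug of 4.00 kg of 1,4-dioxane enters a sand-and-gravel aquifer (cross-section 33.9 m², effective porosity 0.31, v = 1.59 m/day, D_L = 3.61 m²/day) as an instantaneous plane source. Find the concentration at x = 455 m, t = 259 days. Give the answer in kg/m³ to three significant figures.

0.00213 kg/m³

For an instantaneous plane source, C(x,t) = M/(n_e·A·√(4πDt)) · exp(−(x−vt)²/(4Dt)), with n_e·A the pore (flow) area.
Plume center vt = 1.59 × 259 = 411.81 m, so the well at 455 m is 43.19 m downgradient of the peak.
√(4πDt) = 108.4 m, giving peak height M/(n_e·A·√(4πDt)) = 4.00/(0.31 × 33.9 × 108.4) = 0.003511 kg/m³.
(x−vt)²/(4Dt) = (43.19)²/(4 × 3.61 × 259) = 0.4988; exp(−0.4988) = 0.6073.
C = 0.003511 × 0.6073 = 0.00213 kg/m³.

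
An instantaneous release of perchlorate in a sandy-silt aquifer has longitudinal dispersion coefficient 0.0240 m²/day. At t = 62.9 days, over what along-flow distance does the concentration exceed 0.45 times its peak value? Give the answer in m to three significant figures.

The plume is Gaussian with σ = √(2Dt) = √(2 × 0.0240 × 62.9) = 1.738 m.
C/C_peak = exp(−Δx²/(2σ²)) = 0.45 ⇒ Δx = σ·√(−2 ln 0.45) = 1.738 × 1.264 = 2.197 m.
Width = 2Δx = 4.39 m.

4.39 m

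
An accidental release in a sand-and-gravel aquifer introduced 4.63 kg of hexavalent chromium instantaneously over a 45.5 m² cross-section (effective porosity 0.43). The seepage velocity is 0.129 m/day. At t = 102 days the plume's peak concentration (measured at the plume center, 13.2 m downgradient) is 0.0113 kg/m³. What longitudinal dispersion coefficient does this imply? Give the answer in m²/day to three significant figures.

0.342 m²/day

At the plume center C_max = M/(n_e·A·√(4πDt)), so D = M²/(4πt·(n_e·A·C_max)²).
n_e·A·C_max = 0.43 × 45.5 × 0.0113 = 0.2211 kg/m.
D = 4.63²/(4π × 102 × 0.2211²) = 0.342 m²/day.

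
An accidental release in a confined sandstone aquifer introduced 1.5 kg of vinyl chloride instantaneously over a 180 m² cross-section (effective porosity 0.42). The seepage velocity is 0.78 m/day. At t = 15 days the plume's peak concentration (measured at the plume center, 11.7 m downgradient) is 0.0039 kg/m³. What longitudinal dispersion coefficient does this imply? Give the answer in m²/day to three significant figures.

0.137 m²/day

At the plume center C_max = M/(n_e·A·√(4πDt)), so D = M²/(4πt·(n_e·A·C_max)²).
n_e·A·C_max = 0.42 × 180 × 0.0039 = 0.2948 kg/m.
D = 1.5²/(4π × 15 × 0.2948²) = 0.137 m²/day.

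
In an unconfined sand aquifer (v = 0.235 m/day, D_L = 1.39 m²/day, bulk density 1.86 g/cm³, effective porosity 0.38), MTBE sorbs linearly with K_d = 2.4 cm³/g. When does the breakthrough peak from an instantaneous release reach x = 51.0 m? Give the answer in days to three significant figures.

2460 days

Retardation factor R = 1 + ρ_b·K_d/n = 1 + 1.86 × 2.4/0.38 = 12.75.
Sorption retards both mechanisms: v_R = v/R = 0.01843 m/day, D_R = D/R = 0.1090 m²/day.
Peak time from v_R²t² + 2D_R t − x² = 0: t = (√(D_R² + v_R²x²) − D_R)/v_R².
√(D_R² + v_R²x²) = √(0.1090² + 0.01843² × 51.0²) = 0.9462; v_R² = 0.0003397.
t = (0.9462 − 0.1090)/0.0003397 = 2460 days.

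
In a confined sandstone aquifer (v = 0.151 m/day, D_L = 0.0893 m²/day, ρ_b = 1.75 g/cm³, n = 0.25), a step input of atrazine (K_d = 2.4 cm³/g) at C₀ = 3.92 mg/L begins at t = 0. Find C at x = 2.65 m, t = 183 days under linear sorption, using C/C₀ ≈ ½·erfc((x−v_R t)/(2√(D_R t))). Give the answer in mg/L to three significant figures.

Retardation factor R = 1 + ρ_b·K_d/n = 1 + 1.75 × 2.4/0.25 = 17.80.
Sorption retards both mechanisms: v_R = v/R = 0.008483 m/day, D_R = D/R = 0.005017 m²/day.
v_R·t = 0.008483 × 183 = 1.552389 m; 2√(D_R t) = 1.916 m; argument = (2.65 − 1.552389)/1.916 = 0.5729.
C = C₀ × ½·erfc(0.5729) = 3.92 × 0.2089 = 0.819 mg/L.

0.819 mg/L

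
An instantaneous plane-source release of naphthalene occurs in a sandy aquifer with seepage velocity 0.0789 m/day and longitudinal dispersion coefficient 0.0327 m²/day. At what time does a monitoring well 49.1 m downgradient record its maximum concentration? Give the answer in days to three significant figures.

617 days

For the 1D instantaneous-source solution, setting ∂C/∂t = 0 at fixed x gives v²t² + 2Dt − x² = 0, so t = (√(D² + v²x²) − D)/v².
√(D² + v²x²) = √(0.0327² + 0.0789² × 49.1²) = 3.874; v² = 0.00622521.
t = (3.874 − 0.0327)/0.00622521 = 617 days (vs. the pure-advection estimate x/v = 622 d).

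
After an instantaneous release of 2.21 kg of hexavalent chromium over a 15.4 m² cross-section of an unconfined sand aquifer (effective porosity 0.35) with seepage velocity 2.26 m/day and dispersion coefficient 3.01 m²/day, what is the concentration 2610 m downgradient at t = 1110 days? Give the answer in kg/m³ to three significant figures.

0.000927 kg/m³

For an instantaneous plane source, C(x,t) = M/(n_e·A·√(4πDt)) · exp(−(x−vt)²/(4Dt)), with n_e·A the pore (flow) area.
Plume center vt = 2.26 × 1110 = 2508.6 m, so the well at 2610 m is 101.4 m downgradient of the peak.
√(4πDt) = 204.9 m, giving peak height M/(n_e·A·√(4πDt)) = 2.21/(0.35 × 15.4 × 204.9) = 0.002001 kg/m³.
(x−vt)²/(4Dt) = (101.4)²/(4 × 3.01 × 1110) = 0.7694; exp(−0.7694) = 0.4633.
C = 0.002001 × 0.4633 = 0.000927 kg/m³.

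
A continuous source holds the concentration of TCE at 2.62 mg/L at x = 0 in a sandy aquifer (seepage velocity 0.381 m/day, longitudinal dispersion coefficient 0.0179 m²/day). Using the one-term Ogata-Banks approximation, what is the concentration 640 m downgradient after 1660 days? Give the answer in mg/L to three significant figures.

For a continuous step input, C/C₀ ≈ ½·erfc((x−vt)/(2√(Dt))).
vt = 0.381 × 1660 = 632.46 m and 2√(Dt) = 2√(0.0179 × 1660) = 10.90 m.
Argument (x−vt)/(2√(Dt)) = (640 − 632.46)/10.90 = 0.6917; ½·erfc(0.6917) = 0.1640.
C = 2.62 × 0.1640 = 0.430 mg/L.

0.430 mg/L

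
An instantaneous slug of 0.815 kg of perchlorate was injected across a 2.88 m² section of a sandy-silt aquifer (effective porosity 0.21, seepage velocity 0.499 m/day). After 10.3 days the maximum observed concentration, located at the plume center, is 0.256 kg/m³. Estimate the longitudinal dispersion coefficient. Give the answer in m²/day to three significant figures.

0.214 m²/day

At the plume center C_max = M/(n_e·A·√(4πDt)), so D = M²/(4πt·(n_e·A·C_max)²).
n_e·A·C_max = 0.21 × 2.88 × 0.256 = 0.1548 kg/m.
D = 0.815²/(4π × 10.3 × 0.1548²) = 0.214 m²/day.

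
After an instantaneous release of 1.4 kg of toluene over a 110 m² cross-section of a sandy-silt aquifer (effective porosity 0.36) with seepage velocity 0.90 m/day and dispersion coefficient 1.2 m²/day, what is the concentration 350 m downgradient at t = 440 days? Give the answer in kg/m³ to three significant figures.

For an instantaneous plane source, C(x,t) = M/(n_e·A·√(4πDt)) · exp(−(x−vt)²/(4Dt)), with n_e·A the pore (flow) area.
Plume center vt = 0.90 × 440 = 396 m, so the well at 350 m is 46 m upgradient of the peak.
√(4πDt) = 81.46 m, giving peak height M/(n_e·A·√(4πDt)) = 1.4/(0.36 × 110 × 81.46) = 0.0004340 kg/m³.
(x−vt)²/(4Dt) = (-46)²/(4 × 1.2 × 440) = 1.002; exp(−1.002) = 0.3671.
C = 0.0004340 × 0.3671 = 0.000159 kg/m³.

0.000159 kg/m³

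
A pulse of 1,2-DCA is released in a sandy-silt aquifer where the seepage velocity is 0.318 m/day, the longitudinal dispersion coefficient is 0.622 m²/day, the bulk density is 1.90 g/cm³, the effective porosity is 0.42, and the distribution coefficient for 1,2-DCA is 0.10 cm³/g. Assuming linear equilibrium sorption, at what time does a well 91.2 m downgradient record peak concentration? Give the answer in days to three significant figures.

Retardation factor R = 1 + ρ_b·K_d/n = 1 + 1.90 × 0.10/0.42 = 1.452.
Sorption retards both mechanisms: v_R = v/R = 0.2190 m/day, D_R = D/R = 0.4284 m²/day.
Peak time from v_R²t² + 2D_R t − x² = 0: t = (√(D_R² + v_R²x²) − D_R)/v_R².
√(D_R² + v_R²x²) = √(0.4284² + 0.2190² × 91.2²) = 19.98; v_R² = 0.04796.
t = (19.98 − 0.4284)/0.04796 = 408 days.

408 days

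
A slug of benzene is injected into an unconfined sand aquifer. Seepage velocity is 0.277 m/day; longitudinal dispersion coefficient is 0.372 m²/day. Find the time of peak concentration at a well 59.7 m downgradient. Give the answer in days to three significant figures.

211 days

For the 1D instantaneous-source solution, setting ∂C/∂t = 0 at fixed x gives v²t² + 2Dt − x² = 0, so t = (√(D² + v²x²) − D)/v².
√(D² + v²x²) = √(0.372² + 0.277² × 59.7²) = 16.54; v² = 0.076729.
t = (16.54 − 0.372)/0.076729 = 211 days (vs. the pure-advection estimate x/v = 216 d).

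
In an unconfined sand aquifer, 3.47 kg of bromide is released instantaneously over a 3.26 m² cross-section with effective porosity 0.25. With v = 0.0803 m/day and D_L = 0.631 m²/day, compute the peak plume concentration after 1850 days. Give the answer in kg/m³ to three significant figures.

0.0352 kg/m³

The peak of an instantaneous 1D plume sits at x = vt; there the Gaussian factor is 1 and C_max = M/(n_e·A·√(4πDt)), where n_e·A is the pore area the mass is dissolved in.
√(4πDt) = √(4π × 0.631 × 1850) = 121.1 m, so C_max = 3.47/(0.25 × 3.26 × 121.1) = 0.0352 kg/m³.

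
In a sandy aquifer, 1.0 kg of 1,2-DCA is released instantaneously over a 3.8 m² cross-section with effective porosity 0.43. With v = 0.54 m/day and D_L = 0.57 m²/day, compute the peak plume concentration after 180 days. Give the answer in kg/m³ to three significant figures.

0.0170 kg/m³

The peak of an instantaneous 1D plume sits at x = vt; there the Gaussian factor is 1 and C_max = M/(n_e·A·√(4πDt)), where n_e·A is the pore area the mass is dissolved in.
√(4πDt) = √(4π × 0.57 × 180) = 35.91 m, so C_max = 1.0/(0.43 × 3.8 × 35.91) = 0.0170 kg/m³.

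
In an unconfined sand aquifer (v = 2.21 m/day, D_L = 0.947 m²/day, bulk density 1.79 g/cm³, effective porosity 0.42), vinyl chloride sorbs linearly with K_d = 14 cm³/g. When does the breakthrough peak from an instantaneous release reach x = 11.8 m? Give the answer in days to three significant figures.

Retardation factor R = 1 + ρ_b·K_d/n = 1 + 1.79 × 14/0.42 = 60.67.
Sorption retards both mechanisms: v_R = v/R = 0.03643 m/day, D_R = D/R = 0.01561 m²/day.
Peak time from v_R²t² + 2D_R t − x² = 0: t = (√(D_R² + v_R²x²) − D_R)/v_R².
√(D_R² + v_R²x²) = √(0.01561² + 0.03643² × 11.8²) = 0.4302; v_R² = 0.001327.
t = (0.4302 − 0.01561)/0.001327 = 312 days.

312 days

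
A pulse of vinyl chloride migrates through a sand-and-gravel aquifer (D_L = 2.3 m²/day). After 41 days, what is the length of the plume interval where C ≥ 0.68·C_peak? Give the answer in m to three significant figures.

24.1 m

The plume is Gaussian with σ = √(2Dt) = √(2 × 2.3 × 41) = 13.73 m.
C/C_peak = exp(−Δx²/(2σ²)) = 0.68 ⇒ Δx = σ·√(−2 ln 0.68) = 13.73 × 0.8783 = 12.06 m.
Width = 2Δx = 24.1 m.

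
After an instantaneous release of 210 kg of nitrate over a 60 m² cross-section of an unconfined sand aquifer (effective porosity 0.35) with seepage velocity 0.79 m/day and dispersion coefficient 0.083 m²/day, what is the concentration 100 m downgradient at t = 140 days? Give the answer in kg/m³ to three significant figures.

For an instantaneous plane source, C(x,t) = M/(n_e·A·√(4πDt)) · exp(−(x−vt)²/(4Dt)), with n_e·A the pore (flow) area.
Plume center vt = 0.79 × 140 = 110.6 m, so the well at 100 m is 10.6 m upgradient of the peak.
√(4πDt) = 12.08 m, giving peak height M/(n_e·A·√(4πDt)) = 210/(0.35 × 60 × 12.08) = 0.8278 kg/m³.
(x−vt)²/(4Dt) = (-10.6)²/(4 × 0.083 × 140) = 2.417; exp(−2.417) = 0.08919.
C = 0.8278 × 0.08919 = 0.0738 kg/m³.

0.0738 kg/m³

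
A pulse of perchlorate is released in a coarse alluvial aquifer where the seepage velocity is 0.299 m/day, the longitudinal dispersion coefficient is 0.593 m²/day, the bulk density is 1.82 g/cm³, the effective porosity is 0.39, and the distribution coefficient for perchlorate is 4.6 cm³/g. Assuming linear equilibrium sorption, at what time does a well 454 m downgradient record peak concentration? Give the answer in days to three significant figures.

Retardation factor R = 1 + ρ_b·K_d/n = 1 + 1.82 × 4.6/0.39 = 22.47.
Sorption retards both mechanisms: v_R = v/R = 0.01331 m/day, D_R = D/R = 0.02639 m²/day.
Peak time from v_R²t² + 2D_R t − x² = 0: t = (√(D_R² + v_R²x²) − D_R)/v_R².
√(D_R² + v_R²x²) = √(0.02639² + 0.01331² × 454²) = 6.043; v_R² = 0.0001772.
t = (6.043 − 0.02639)/0.0001772 = 34000 days.

34000 days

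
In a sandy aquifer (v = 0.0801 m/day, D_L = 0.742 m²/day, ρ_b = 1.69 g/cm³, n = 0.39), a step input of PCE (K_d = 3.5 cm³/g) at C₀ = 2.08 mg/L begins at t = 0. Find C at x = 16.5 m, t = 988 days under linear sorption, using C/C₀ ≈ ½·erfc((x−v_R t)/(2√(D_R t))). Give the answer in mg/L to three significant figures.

0.232 mg/L

Retardation factor R = 1 + ρ_b·K_d/n = 1 + 1.69 × 3.5/0.39 = 16.17.
Sorption retards both mechanisms: v_R = v/R = 0.004954 m/day, D_R = D/R = 0.04589 m²/day.
v_R·t = 0.004954 × 988 = 4.894552 m; 2√(D_R t) = 13.47 m; argument = (16.5 − 4.894552)/13.47 = 0.8616.
C = C₀ × ½·erfc(0.8616) = 2.08 × 0.1115 = 0.232 mg/L.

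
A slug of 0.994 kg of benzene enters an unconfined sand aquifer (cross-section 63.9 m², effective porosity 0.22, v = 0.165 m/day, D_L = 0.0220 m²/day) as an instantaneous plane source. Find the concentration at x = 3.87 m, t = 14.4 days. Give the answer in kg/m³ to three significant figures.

0.00609 kg/m³

For an instantaneous plane source, C(x,t) = M/(n_e·A·√(4πDt)) · exp(−(x−vt)²/(4Dt)), with n_e·A the pore (flow) area.
Plume center vt = 0.165 × 14.4 = 2.376 m, so the well at 3.87 m is 1.494 m downgradient of the peak.
√(4πDt) = 1.995 m, giving peak height M/(n_e·A·√(4πDt)) = 0.994/(0.22 × 63.9 × 1.995) = 0.03544 kg/m³.
(x−vt)²/(4Dt) = (1.494)²/(4 × 0.0220 × 14.4) = 1.761; exp(−1.761) = 0.1719.
C = 0.03544 × 0.1719 = 0.00609 kg/m³.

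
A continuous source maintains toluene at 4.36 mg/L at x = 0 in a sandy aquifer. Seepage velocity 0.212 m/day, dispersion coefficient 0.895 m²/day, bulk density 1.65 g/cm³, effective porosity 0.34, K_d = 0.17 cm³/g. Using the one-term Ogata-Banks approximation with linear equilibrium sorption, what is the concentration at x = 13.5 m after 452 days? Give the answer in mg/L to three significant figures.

Retardation factor R = 1 + ρ_b·K_d/n = 1 + 1.65 × 0.17/0.34 = 1.825.
Sorption retards both mechanisms: v_R = v/R = 0.1162 m/day, D_R = D/R = 0.4904 m²/day.
v_R·t = 0.1162 × 452 = 52.5224 m; 2√(D_R t) = 29.78 m; argument = (13.5 − 52.5224)/29.78 = -1.310.
C = C₀ × ½·erfc(-1.310) = 4.36 × 0.9680 = 4.22 mg/L.

4.22 mg/L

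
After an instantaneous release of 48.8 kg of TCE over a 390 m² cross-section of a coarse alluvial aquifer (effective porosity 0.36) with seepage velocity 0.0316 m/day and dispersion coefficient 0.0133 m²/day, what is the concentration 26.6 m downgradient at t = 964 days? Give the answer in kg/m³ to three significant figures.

For an instantaneous plane source, C(x,t) = M/(n_e·A·√(4πDt)) · exp(−(x−vt)²/(4Dt)), with n_e·A the pore (flow) area.
Plume center vt = 0.0316 × 964 = 30.4624 m, so the well at 26.6 m is 3.8624 m upgradient of the peak.
√(4πDt) = 12.69 m, giving peak height M/(n_e·A·√(4πDt)) = 48.8/(0.36 × 390 × 12.69) = 0.02739 kg/m³.
(x−vt)²/(4Dt) = (-3.8624)²/(4 × 0.0133 × 964) = 0.2909; exp(−0.2909) = 0.7476.
C = 0.02739 × 0.7476 = 0.0205 kg/m³.

0.0205 kg/m³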